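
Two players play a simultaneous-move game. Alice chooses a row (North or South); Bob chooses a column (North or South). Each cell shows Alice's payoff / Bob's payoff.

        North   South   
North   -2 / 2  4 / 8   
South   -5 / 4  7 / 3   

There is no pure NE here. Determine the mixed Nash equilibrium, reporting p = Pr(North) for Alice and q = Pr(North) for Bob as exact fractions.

In a mixed NE each player is indifferent between their pure strategies, so the opponent's mix sets the indifference.
Bob indifferent between North and South: p·2 + (1−p)·4 = p·8 + (1−p)·3 ⟹ 4 + (-2)p = 3 + 5p ⟹ p = 1/7.
Alice indifferent between North and South: q·(-2) + (1−q)·4 = q·(-5) + (1−q)·7 ⟹ 4 + (-6)q = 7 + (-12)q ⟹ q = 1/2.

p = 1/7, q = 1/2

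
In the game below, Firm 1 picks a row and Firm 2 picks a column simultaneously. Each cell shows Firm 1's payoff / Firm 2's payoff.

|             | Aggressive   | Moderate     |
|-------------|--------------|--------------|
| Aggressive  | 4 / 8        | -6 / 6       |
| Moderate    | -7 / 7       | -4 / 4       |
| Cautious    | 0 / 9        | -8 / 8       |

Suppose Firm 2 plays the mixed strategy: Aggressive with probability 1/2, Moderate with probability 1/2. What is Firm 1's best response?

Aggressive

Compute Firm 1's expected payoff from each pure strategy against the given mix.
Aggressive: (1/2)·4 + (1/2)·(-6) = -1
Moderate: (1/2)·(-7) + (1/2)·(-4) = -11/2
Cautious: (1/2)·0 + (1/2)·(-8) = -4
Highest expected payoff is -1, from Aggressive.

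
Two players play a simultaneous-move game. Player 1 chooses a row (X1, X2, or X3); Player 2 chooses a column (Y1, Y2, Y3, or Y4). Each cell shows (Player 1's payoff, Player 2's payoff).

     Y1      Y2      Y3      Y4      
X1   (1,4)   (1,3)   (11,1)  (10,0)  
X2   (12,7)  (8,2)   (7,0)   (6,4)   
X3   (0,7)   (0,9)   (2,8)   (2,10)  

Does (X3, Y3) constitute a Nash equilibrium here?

No

Holding Player 2 at Y3: Player 1 gets 2 from X3 but could get 11 by switching to X1. Player 1 has a profitable deviation.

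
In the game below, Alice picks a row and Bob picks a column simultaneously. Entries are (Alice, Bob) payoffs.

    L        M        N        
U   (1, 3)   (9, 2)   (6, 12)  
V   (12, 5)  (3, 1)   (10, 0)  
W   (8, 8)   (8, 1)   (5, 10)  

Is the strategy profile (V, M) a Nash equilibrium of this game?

Holding Bob at M: Alice gets 3 from V but could get 9 by switching to U. Alice has a profitable deviation.

No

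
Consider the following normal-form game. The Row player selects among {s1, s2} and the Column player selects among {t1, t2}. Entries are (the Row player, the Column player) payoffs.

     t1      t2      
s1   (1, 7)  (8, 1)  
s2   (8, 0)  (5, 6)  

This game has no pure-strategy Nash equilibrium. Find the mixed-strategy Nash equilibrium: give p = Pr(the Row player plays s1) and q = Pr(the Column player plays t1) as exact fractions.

Each player's mixing probability is pinned down by making the *other* player indifferent.
The Column player indifferent between t1 and t2: p·7 + (1−p)·0 = p·1 + (1−p)·6 ⟹ 0 + 7p = 6 + (-5)p ⟹ p = 1/2.
The Row player indifferent between s1 and s2: q·1 + (1−q)·8 = q·8 + (1−q)·5 ⟹ 8 + (-7)q = 5 + 3q ⟹ q = 3/10.

p = 1/2, q = 3/10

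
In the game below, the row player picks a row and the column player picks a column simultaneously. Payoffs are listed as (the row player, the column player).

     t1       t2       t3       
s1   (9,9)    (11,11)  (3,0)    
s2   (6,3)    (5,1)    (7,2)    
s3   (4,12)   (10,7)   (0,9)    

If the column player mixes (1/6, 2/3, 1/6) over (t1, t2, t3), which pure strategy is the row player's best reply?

The row player's best reply maximizes expected payoff against the mix.
s1: (1/6)·9 + (2/3)·11 + (1/6)·3 = 28/3
s2: (1/6)·6 + (2/3)·5 + (1/6)·7 = 11/2
s3: (1/6)·4 + (2/3)·10 + (1/6)·0 = 22/3
Highest expected payoff is 28/3, from s1.

s1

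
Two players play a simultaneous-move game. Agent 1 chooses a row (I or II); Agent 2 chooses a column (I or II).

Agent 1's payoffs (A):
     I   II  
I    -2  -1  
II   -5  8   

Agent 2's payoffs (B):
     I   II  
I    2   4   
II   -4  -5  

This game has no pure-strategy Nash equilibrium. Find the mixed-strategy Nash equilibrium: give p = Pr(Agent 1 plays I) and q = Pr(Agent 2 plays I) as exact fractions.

Each player's mixing probability is pinned down by making the *other* player indifferent.
Agent 2 indifferent between I and II: p·2 + (1−p)·(-4) = p·4 + (1−p)·(-5) ⟹ (-4) + 6p = (-5) + 9p ⟹ p = 1/3.
Agent 1 indifferent between I and II: q·(-2) + (1−q)·(-1) = q·(-5) + (1−q)·8 ⟹ (-1) + (-1)q = 8 + (-13)q ⟹ q = 3/4.

p = 1/3, q = 3/4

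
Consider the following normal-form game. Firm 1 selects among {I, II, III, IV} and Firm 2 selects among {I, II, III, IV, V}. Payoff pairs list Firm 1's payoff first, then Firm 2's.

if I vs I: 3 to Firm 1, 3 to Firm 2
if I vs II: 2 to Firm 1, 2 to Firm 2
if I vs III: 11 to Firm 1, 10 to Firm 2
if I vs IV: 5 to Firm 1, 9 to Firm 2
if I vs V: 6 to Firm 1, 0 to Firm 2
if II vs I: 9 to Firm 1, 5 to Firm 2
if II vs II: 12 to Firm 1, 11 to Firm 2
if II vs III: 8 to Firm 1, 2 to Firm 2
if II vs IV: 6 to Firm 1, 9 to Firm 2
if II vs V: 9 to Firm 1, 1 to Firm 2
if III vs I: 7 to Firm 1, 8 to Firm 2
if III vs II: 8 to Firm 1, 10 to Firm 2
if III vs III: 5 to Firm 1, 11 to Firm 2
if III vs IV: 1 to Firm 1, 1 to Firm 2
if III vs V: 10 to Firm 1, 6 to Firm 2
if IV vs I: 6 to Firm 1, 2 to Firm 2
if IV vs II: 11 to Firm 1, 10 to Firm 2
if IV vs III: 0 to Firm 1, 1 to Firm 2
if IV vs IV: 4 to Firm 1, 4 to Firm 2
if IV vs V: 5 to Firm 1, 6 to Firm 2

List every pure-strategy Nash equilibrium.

(I, III) and (II, II)

Check mutual best responses: a cell is a NE iff neither player can gain by unilaterally deviating.
Firm 1's best responses — vs I: II (payoff 9); vs II: II (payoff 12); vs III: I (payoff 11); vs IV: II (payoff 6); vs V: III (payoff 10).
Firm 2's best responses — vs I: III (payoff 10); vs II: II (payoff 11); vs III: III (payoff 11); vs IV: II (payoff 10).
Mutual best responses occur at (I, III) and (II, II); at each, neither player gains by switching.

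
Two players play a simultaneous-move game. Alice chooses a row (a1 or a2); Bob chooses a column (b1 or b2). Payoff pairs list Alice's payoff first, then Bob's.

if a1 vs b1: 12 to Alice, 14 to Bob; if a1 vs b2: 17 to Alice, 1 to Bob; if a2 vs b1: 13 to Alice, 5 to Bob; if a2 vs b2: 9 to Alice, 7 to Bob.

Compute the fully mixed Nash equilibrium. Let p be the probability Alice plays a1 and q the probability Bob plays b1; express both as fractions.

p = 2/15, q = 8/9

In a mixed NE each player is indifferent between their pure strategies, so the opponent's mix sets the indifference.
Bob indifferent between b1 and b2: p·14 + (1−p)·5 = p·1 + (1−p)·7 ⟹ 5 + 9p = 7 + (-6)p ⟹ p = 2/15.
Alice indifferent between a1 and a2: q·12 + (1−q)·17 = q·13 + (1−q)·9 ⟹ 17 + (-5)q = 9 + 4q ⟹ q = 8/9.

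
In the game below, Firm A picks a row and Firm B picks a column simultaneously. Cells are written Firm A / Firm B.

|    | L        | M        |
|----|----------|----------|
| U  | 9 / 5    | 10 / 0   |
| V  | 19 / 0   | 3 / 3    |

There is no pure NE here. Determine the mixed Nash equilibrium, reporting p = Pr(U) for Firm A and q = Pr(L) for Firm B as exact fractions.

p = 3/8, q = 7/17

Each player's mixing probability is pinned down by making the *other* player indifferent.
Firm B indifferent between L and M: p·5 + (1−p)·0 = p·0 + (1−p)·3 ⟹ 0 + 5p = 3 + (-3)p ⟹ p = 3/8.
Firm A indifferent between U and V: q·9 + (1−q)·10 = q·19 + (1−q)·3 ⟹ 10 + (-1)q = 3 + 16q ⟹ q = 7/17.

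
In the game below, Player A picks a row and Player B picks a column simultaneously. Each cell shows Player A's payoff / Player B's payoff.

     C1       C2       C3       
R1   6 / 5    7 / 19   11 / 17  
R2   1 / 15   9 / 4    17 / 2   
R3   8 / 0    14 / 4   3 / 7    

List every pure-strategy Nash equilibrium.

A profile is a Nash equilibrium when each player is best-responding to the other.
Player A's best responses — vs C1: R3 (payoff 8); vs C2: R3 (payoff 14); vs C3: R2 (payoff 17).
Player B's best responses — vs R1: C2 (payoff 19); vs R2: C1 (payoff 15); vs R3: C3 (payoff 7).
No cell has both players best-responding. For instance, Player A's best reply to C3 is R2, but against R2 Player B prefers C1 over C3.

No pure-strategy Nash equilibrium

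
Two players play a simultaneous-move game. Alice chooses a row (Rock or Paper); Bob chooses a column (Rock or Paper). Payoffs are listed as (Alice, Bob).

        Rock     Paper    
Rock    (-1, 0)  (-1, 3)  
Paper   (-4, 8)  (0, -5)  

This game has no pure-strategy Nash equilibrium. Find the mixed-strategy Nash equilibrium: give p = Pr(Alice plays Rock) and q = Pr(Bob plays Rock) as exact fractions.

p = 13/16, q = 1/4

Each player's mixing probability is pinned down by making the *other* player indifferent.
Bob indifferent between Rock and Paper: p·0 + (1−p)·8 = p·3 + (1−p)·(-5) ⟹ 8 + (-8)p = (-5) + 8p ⟹ p = 13/16.
Alice indifferent between Rock and Paper: q·(-1) + (1−q)·(-1) = q·(-4) + (1−q)·0 ⟹ (-1) + 0q = 0 + (-4)q ⟹ q = 1/4.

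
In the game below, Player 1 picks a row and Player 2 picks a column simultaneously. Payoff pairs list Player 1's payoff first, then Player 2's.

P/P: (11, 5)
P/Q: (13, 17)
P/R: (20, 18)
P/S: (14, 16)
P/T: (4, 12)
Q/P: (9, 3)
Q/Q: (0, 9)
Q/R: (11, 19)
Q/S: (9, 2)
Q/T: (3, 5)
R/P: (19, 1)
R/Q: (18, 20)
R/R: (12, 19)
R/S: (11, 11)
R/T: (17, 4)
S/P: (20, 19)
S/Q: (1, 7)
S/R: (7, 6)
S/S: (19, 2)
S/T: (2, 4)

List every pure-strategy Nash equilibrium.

Find each player's best response to every opponent strategy; NE are the intersections.
Player 1's best responses — vs P: S (payoff 20); vs Q: R (payoff 18); vs R: P (payoff 20); vs S: S (payoff 19); vs T: R (payoff 17).
Player 2's best responses — vs P: R (payoff 18); vs Q: R (payoff 19); vs R: Q (payoff 20); vs S: P (payoff 19).
Mutual best responses occur at (P, R), (R, Q), and (S, P); at each, neither player gains by switching.

(P, R), (R, Q), and (S, P)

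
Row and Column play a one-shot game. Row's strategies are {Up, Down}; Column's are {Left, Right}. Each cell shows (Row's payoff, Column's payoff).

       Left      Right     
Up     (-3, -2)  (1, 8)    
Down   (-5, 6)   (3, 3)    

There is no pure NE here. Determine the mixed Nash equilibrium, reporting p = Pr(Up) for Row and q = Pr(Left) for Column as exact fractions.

p = 3/13, q = 1/2

In a mixed NE each player is indifferent between their pure strategies, so the opponent's mix sets the indifference.
Column indifferent between Left and Right: p·(-2) + (1−p)·6 = p·8 + (1−p)·3 ⟹ 6 + (-8)p = 3 + 5p ⟹ p = 3/13.
Row indifferent between Up and Down: q·(-3) + (1−q)·1 = q·(-5) + (1−q)·3 ⟹ 1 + (-4)q = 3 + (-8)q ⟹ q = 1/2.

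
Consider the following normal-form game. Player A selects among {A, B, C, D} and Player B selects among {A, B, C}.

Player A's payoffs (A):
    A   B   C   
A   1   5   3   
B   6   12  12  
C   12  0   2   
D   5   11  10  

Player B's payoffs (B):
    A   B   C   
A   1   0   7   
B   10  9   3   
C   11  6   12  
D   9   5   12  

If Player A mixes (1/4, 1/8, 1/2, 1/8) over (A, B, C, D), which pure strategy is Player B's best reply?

Player B's best reply maximizes expected payoff against the mix.
A: (1/4)·1 + (1/8)·10 + (1/2)·11 + (1/8)·9 = 65/8
B: (1/4)·0 + (1/8)·9 + (1/2)·6 + (1/8)·5 = 19/4
C: (1/4)·7 + (1/8)·3 + (1/2)·12 + (1/8)·12 = 77/8
Highest expected payoff is 77/8, from C.

C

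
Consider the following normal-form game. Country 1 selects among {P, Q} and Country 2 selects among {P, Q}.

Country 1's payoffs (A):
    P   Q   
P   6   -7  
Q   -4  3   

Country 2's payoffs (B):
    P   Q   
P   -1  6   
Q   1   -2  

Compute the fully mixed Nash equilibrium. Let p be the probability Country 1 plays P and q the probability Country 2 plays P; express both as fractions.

In a mixed NE each player is indifferent between their pure strategies, so the opponent's mix sets the indifference.
Country 2 indifferent between P and Q: p·(-1) + (1−p)·1 = p·6 + (1−p)·(-2) ⟹ 1 + (-2)p = (-2) + 8p ⟹ p = 3/10.
Country 1 indifferent between P and Q: q·6 + (1−q)·(-7) = q·(-4) + (1−q)·3 ⟹ (-7) + 13q = 3 + (-7)q ⟹ q = 1/2.

p = 3/10, q = 1/2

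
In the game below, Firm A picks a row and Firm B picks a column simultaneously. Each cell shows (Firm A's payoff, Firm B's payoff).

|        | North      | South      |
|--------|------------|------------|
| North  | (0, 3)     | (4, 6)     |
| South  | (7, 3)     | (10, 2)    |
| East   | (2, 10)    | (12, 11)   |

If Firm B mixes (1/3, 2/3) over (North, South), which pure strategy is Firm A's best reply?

South

Compute Firm A's expected payoff from each pure strategy against the given mix.
North: (1/3)·0 + (2/3)·4 = 8/3
South: (1/3)·7 + (2/3)·10 = 9
East: (1/3)·2 + (2/3)·12 = 26/3
Highest expected payoff is 9, from South.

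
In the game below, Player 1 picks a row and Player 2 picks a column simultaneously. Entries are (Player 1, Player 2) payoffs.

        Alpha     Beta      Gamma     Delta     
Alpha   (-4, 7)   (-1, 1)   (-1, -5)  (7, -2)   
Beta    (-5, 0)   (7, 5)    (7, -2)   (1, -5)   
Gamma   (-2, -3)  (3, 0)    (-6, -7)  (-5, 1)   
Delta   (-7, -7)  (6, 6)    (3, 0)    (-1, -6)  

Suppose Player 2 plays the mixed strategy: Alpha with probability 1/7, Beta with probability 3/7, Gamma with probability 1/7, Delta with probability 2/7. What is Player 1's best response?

Player 1's best reply maximizes expected payoff against the mix.
Alpha: (1/7)·(-4) + (3/7)·(-1) + (1/7)·(-1) + (2/7)·7 = 6/7
Beta: (1/7)·(-5) + (3/7)·7 + (1/7)·7 + (2/7)·1 = 25/7
Gamma: (1/7)·(-2) + (3/7)·3 + (1/7)·(-6) + (2/7)·(-5) = -9/7
Delta: (1/7)·(-7) + (3/7)·6 + (1/7)·3 + (2/7)·(-1) = 12/7
Highest expected payoff is 25/7, from Beta.

Beta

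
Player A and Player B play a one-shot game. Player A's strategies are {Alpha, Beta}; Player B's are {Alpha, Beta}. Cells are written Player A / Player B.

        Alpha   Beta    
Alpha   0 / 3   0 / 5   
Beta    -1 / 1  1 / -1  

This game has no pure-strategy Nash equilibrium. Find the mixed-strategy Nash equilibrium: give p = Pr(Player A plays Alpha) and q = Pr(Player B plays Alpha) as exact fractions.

In a mixed NE each player is indifferent between their pure strategies, so the opponent's mix sets the indifference.
Player B indifferent between Alpha and Beta: p·3 + (1−p)·1 = p·5 + (1−p)·(-1) ⟹ 1 + 2p = (-1) + 6p ⟹ p = 1/2.
Player A indifferent between Alpha and Beta: q·0 + (1−q)·0 = q·(-1) + (1−q)·1 ⟹ 0 + 0q = 1 + (-2)q ⟹ q = 1/2.

p = 1/2, q = 1/2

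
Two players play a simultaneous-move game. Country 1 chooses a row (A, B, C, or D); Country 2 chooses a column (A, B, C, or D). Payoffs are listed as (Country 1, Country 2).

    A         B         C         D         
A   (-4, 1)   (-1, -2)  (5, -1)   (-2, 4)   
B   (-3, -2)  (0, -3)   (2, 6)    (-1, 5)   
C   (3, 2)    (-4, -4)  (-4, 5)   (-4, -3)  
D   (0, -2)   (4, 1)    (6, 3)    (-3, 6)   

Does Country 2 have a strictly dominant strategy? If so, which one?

A strategy is strictly dominant if it gives Country 2 a strictly higher payoff than every other strategy, against every choice by the opponent.
A is not dominant: against A, D gives 4 > 1.
B is not dominant: against A, A gives 1 > -2.
C is not dominant: against A, A gives 1 > -1.
D is not dominant: against B, C gives 6 > 5.
No single strategy is best against every opponent action.

No strictly dominant strategy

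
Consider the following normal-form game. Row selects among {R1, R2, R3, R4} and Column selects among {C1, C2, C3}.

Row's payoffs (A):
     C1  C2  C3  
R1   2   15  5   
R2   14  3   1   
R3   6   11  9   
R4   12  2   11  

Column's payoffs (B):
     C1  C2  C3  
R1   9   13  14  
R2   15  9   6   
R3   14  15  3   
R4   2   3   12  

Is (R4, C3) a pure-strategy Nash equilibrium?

Holding Column at C3: Row gets 11 from R4, versus 5 from R1, 1 from R2, 9 from R3. No profitable deviation for Row.
Holding Row at R4: Column gets 12 from C3, versus 2 from C1, 3 from C2. No profitable deviation for Column either.

Yes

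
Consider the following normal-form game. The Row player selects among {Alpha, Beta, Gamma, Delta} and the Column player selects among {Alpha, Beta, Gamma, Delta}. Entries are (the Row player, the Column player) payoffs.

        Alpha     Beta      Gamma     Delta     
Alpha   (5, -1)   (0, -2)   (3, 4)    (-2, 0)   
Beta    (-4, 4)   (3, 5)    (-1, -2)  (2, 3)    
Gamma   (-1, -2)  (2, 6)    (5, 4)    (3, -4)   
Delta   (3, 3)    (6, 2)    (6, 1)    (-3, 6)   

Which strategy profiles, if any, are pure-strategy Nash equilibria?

Find each player's best response to every opponent strategy; NE are the intersections.
The Row player's best responses — vs Alpha: Alpha (payoff 5); vs Beta: Delta (payoff 6); vs Gamma: Delta (payoff 6); vs Delta: Gamma (payoff 3).
The Column player's best responses — vs Alpha: Gamma (payoff 4); vs Beta: Beta (payoff 5); vs Gamma: Beta (payoff 6); vs Delta: Delta (payoff 6).
No cell has both players best-responding. For instance, the Row player's best reply to Beta is Delta, but against Delta the Column player prefers Delta over Beta.

There is no pure-strategy Nash equilibrium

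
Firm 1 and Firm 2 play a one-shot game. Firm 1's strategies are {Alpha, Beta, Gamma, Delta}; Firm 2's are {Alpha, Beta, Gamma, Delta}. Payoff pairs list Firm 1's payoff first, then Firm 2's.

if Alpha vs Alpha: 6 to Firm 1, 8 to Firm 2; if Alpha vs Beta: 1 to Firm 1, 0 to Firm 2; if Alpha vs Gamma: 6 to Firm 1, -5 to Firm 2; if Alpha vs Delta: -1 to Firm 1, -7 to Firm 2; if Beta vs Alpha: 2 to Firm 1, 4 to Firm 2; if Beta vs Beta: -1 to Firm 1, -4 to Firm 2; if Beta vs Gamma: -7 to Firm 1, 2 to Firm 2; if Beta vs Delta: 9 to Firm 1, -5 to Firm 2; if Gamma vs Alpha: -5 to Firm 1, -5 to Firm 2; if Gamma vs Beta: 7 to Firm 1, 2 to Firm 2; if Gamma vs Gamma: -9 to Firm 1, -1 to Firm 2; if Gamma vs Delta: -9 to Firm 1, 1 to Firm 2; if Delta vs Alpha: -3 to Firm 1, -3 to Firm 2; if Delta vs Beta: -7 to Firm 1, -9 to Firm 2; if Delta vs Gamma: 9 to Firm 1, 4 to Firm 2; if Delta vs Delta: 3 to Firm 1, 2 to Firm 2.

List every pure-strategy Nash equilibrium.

Check mutual best responses: a cell is a NE iff neither player can gain by unilaterally deviating.
Firm 1's best responses — vs Alpha: Alpha (payoff 6); vs Beta: Gamma (payoff 7); vs Gamma: Delta (payoff 9); vs Delta: Beta (payoff 9).
Firm 2's best responses — vs Alpha: Alpha (payoff 8); vs Beta: Alpha (payoff 4); vs Gamma: Beta (payoff 2); vs Delta: Gamma (payoff 4).
Mutual best responses occur at (Alpha, Alpha), (Gamma, Beta), and (Delta, Gamma); at each, neither player gains by switching.

(Alpha, Alpha), (Gamma, Beta), and (Delta, Gamma)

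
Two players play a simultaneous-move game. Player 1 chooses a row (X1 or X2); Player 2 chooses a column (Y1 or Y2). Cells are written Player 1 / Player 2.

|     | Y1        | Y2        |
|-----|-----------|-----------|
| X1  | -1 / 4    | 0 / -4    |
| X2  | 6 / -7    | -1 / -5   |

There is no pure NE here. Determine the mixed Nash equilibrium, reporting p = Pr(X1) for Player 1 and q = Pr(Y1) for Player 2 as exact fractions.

p = 1/5, q = 1/8

In a mixed NE each player is indifferent between their pure strategies, so the opponent's mix sets the indifference.
Player 2 indifferent between Y1 and Y2: p·4 + (1−p)·(-7) = p·(-4) + (1−p)·(-5) ⟹ (-7) + 11p = (-5) + 1p ⟹ p = 1/5.
Player 1 indifferent between X1 and X2: q·(-1) + (1−q)·0 = q·6 + (1−q)·(-1) ⟹ 0 + (-1)q = (-1) + 7q ⟹ q = 1/8.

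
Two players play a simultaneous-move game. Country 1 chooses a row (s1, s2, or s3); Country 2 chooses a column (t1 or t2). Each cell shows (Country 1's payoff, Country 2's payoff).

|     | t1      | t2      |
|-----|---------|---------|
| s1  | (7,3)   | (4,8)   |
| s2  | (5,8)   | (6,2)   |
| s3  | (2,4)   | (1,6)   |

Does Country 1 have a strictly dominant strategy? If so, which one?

A strategy is strictly dominant if it gives Country 1 a strictly higher payoff than every other strategy, against every choice by the opponent.
s1 is not dominant: against t2, s2 gives 6 > 4.
s2 is not dominant: against t1, s1 gives 7 > 5.
s3 is not dominant: against t1, s1 gives 7 > 2.
No single strategy is best against every opponent action.

No strictly dominant strategy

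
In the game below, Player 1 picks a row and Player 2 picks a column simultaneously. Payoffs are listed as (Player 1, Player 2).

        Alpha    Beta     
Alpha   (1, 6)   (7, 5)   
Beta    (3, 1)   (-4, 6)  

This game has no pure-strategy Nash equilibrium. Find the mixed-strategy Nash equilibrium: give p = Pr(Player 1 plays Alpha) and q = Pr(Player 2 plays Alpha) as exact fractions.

In a mixed NE each player is indifferent between their pure strategies, so the opponent's mix sets the indifference.
Player 2 indifferent between Alpha and Beta: p·6 + (1−p)·1 = p·5 + (1−p)·6 ⟹ 1 + 5p = 6 + (-1)p ⟹ p = 5/6.
Player 1 indifferent between Alpha and Beta: q·1 + (1−q)·7 = q·3 + (1−q)·(-4) ⟹ 7 + (-6)q = (-4) + 7q ⟹ q = 11/13.

p = 5/6, q = 11/13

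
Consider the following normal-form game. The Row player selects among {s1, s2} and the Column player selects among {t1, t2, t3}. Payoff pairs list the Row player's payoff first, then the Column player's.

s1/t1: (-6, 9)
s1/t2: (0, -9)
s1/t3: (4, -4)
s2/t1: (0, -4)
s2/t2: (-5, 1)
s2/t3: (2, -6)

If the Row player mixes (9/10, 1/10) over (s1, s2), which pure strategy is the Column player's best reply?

The Column player's best reply maximizes expected payoff against the mix.
t1: (9/10)·9 + (1/10)·(-4) = 77/10
t2: (9/10)·(-9) + (1/10)·1 = -8
t3: (9/10)·(-4) + (1/10)·(-6) = -21/5
Highest expected payoff is 77/10, from t1.

t1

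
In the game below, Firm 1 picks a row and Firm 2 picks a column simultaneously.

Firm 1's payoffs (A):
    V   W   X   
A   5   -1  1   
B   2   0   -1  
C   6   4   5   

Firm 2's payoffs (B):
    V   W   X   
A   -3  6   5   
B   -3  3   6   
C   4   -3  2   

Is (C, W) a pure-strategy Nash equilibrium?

No

Holding Firm 2 at W: Firm 1 gets 4 from C, versus -1 from A, 0 from B. No profitable deviation for Firm 1.
Holding Firm 1 at C: Firm 2 gets -3 from W but could get 4 by switching to V. Firm 2 has a profitable deviation.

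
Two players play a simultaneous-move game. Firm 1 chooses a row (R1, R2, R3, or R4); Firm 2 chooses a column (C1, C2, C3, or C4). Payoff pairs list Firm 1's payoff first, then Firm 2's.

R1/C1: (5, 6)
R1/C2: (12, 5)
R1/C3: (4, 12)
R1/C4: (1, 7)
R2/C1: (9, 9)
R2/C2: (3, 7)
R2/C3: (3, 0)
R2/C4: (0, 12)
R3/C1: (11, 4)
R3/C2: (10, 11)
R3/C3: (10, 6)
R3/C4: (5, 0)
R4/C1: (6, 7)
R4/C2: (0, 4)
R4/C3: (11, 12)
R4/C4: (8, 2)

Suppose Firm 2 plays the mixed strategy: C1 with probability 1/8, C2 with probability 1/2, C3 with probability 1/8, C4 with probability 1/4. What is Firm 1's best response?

R3

Firm 1's best reply maximizes expected payoff against the mix.
R1: (1/8)·5 + (1/2)·12 + (1/8)·4 + (1/4)·1 = 59/8
R2: (1/8)·9 + (1/2)·3 + (1/8)·3 + (1/4)·0 = 3
R3: (1/8)·11 + (1/2)·10 + (1/8)·10 + (1/4)·5 = 71/8
R4: (1/8)·6 + (1/2)·0 + (1/8)·11 + (1/4)·8 = 33/8
Highest expected payoff is 71/8, from R3.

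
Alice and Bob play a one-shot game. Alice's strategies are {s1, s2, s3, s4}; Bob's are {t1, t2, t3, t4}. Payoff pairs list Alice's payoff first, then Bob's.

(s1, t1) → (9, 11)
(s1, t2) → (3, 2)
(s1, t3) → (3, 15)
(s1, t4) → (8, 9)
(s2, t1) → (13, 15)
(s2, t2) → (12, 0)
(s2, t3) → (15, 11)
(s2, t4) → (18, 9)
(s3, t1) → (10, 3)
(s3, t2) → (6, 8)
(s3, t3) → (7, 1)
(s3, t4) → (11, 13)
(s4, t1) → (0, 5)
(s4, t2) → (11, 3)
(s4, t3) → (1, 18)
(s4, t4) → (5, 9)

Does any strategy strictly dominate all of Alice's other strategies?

s2

Check whether one of Alice's strategies beats all alternatives regardless of what the opponent does.
s2 strictly dominates: vs t1: 13 > each of {9, 10, 0}; vs t2: 12 > each of {3, 6, 11}; vs t3: 15 > each of {3, 7, 1}; vs t4: 18 > each of {8, 11, 5}.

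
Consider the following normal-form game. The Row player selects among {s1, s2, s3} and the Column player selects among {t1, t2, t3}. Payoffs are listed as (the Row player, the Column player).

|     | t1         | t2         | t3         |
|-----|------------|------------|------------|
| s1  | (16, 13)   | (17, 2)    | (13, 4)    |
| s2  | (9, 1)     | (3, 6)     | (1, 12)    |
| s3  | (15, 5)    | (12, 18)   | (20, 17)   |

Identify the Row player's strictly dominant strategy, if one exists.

A strategy is strictly dominant if it gives the Row player a strictly higher payoff than every other strategy, against every choice by the opponent.
s1 is not dominant: against t3, s3 gives 20 > 13.
s2 is not dominant: against t1, s1 gives 16 > 9.
s3 is not dominant: against t1, s1 gives 16 > 15.
No single strategy is best against every opponent action.

None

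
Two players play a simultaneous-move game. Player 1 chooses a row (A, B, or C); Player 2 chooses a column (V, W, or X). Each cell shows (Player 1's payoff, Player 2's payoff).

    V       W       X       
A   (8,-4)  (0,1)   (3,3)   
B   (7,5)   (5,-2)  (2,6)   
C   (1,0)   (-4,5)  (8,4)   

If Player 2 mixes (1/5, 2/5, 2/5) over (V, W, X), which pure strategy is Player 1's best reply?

B

Compute Player 1's expected payoff from each pure strategy against the given mix.
A: (1/5)·8 + (2/5)·0 + (2/5)·3 = 14/5
B: (1/5)·7 + (2/5)·5 + (2/5)·2 = 21/5
C: (1/5)·1 + (2/5)·(-4) + (2/5)·8 = 9/5
Highest expected payoff is 21/5, from B.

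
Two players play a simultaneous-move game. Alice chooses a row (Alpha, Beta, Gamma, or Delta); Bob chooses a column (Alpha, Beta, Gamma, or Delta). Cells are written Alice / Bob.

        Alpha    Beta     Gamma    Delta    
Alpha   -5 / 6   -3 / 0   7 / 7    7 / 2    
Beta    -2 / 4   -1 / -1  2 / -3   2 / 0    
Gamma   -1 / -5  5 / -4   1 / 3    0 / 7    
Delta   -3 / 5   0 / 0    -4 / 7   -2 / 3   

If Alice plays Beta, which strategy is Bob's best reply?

With Alice fixed at Beta, Bob's payoffs are: Alpha → 4, Beta → -1, Gamma → -3, Delta → 0.
The maximum is 4, achieved by Alpha.

Alpha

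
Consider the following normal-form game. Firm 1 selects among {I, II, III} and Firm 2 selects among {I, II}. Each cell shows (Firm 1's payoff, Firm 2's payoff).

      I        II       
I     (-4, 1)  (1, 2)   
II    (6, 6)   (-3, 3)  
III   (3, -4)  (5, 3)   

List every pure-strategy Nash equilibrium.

Find each player's best response to every opponent strategy; NE are the intersections.
Firm 1's best responses — vs I: II (payoff 6); vs II: III (payoff 5).
Firm 2's best responses — vs I: II (payoff 2); vs II: I (payoff 6); vs III: II (payoff 3).
Mutual best responses occur at (II, I) and (III, II); at each, neither player gains by switching.

(II, I) and (III, II)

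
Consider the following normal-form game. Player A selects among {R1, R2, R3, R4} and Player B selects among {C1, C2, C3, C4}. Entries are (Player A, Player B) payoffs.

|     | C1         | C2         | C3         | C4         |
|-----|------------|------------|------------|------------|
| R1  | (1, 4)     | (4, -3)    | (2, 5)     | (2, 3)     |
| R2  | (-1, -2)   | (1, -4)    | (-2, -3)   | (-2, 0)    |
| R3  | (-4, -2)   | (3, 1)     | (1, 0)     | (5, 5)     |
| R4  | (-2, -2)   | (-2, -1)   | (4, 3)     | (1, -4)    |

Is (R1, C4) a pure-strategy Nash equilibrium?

Holding Player B at C4: Player A gets 2 from R1 but could get 5 by switching to R3. Player A has a profitable deviation.

No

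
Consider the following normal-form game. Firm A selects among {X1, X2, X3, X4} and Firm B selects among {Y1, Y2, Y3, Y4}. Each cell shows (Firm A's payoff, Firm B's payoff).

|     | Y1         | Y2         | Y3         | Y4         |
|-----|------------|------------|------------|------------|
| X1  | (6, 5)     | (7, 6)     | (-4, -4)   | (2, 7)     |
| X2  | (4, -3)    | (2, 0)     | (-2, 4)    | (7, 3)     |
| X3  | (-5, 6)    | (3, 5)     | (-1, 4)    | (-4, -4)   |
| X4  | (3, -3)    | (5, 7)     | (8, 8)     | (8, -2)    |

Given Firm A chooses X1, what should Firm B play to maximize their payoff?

With Firm A fixed at X1, Firm B's payoffs are: Y1 → 5, Y2 → 6, Y3 → -4, Y4 → 7.
The maximum is 7, achieved by Y4.

Y4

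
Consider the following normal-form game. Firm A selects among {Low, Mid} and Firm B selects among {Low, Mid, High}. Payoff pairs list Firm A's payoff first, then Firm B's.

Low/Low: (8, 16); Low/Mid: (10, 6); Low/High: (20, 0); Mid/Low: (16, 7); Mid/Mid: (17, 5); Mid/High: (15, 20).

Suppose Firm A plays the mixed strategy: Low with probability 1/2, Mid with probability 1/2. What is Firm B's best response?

Low

Compute Firm B's expected payoff from each pure strategy against the given mix.
Low: (1/2)·16 + (1/2)·7 = 23/2
Mid: (1/2)·6 + (1/2)·5 = 11/2
High: (1/2)·0 + (1/2)·20 = 10
Highest expected payoff is 23/2, from Low.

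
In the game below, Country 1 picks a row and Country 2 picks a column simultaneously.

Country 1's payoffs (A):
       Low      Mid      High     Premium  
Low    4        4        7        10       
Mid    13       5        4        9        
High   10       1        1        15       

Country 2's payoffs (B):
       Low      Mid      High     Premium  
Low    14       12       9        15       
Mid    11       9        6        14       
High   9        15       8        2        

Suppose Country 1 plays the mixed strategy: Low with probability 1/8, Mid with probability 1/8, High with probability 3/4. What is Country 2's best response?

Compute Country 2's expected payoff from each pure strategy against the given mix.
Low: (1/8)·14 + (1/8)·11 + (3/4)·9 = 79/8
Mid: (1/8)·12 + (1/8)·9 + (3/4)·15 = 111/8
High: (1/8)·9 + (1/8)·6 + (3/4)·8 = 63/8
Premium: (1/8)·15 + (1/8)·14 + (3/4)·2 = 41/8
Highest expected payoff is 111/8, from Mid.

Mid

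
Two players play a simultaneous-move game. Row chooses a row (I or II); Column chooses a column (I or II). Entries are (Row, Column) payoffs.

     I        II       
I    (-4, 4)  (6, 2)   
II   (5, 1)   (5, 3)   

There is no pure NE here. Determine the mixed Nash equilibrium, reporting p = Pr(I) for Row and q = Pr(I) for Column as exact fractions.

p = 1/2, q = 1/10

Each player's mixing probability is pinned down by making the *other* player indifferent.
Column indifferent between I and II: p·4 + (1−p)·1 = p·2 + (1−p)·3 ⟹ 1 + 3p = 3 + (-1)p ⟹ p = 1/2.
Row indifferent between I and II: q·(-4) + (1−q)·6 = q·5 + (1−q)·5 ⟹ 6 + (-10)q = 5 + 0q ⟹ q = 1/10.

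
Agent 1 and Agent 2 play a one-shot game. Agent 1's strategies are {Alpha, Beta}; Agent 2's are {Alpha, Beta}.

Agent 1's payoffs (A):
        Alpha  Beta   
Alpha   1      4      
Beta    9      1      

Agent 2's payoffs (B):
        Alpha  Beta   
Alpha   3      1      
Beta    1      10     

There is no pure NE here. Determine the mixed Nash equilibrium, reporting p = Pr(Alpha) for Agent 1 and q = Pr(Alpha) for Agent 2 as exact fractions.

p = 9/11, q = 3/11

In a mixed NE each player is indifferent between their pure strategies, so the opponent's mix sets the indifference.
Agent 2 indifferent between Alpha and Beta: p·3 + (1−p)·1 = p·1 + (1−p)·10 ⟹ 1 + 2p = 10 + (-9)p ⟹ p = 9/11.
Agent 1 indifferent between Alpha and Beta: q·1 + (1−q)·4 = q·9 + (1−q)·1 ⟹ 4 + (-3)q = 1 + 8q ⟹ q = 3/11.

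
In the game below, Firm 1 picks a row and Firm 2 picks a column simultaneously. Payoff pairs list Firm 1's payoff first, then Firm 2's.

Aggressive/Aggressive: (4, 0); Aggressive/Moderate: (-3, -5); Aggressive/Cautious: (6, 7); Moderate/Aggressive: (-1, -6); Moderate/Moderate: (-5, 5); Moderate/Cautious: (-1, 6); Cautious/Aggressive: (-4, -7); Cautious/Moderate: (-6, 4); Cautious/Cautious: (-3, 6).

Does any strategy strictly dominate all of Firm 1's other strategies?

Aggressive

Check whether one of Firm 1's strategies beats all alternatives regardless of what the opponent does.
Aggressive strictly dominates: vs Aggressive: 4 > each of {-1, -4}; vs Moderate: -3 > each of {-5, -6}; vs Cautious: 6 > each of {-1, -3}.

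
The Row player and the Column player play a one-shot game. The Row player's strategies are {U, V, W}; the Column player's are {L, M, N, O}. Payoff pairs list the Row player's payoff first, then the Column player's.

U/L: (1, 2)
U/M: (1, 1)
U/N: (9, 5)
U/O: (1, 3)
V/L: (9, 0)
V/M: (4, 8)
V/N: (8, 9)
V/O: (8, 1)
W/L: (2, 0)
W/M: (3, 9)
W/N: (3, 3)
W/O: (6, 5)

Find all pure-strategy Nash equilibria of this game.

Find each player's best response to every opponent strategy; NE are the intersections.
The Row player's best responses — vs L: V (payoff 9); vs M: V (payoff 4); vs N: U (payoff 9); vs O: V (payoff 8).
The Column player's best responses — vs U: N (payoff 5); vs V: N (payoff 9); vs W: M (payoff 9).
The only mutual best response is (U, N); neither player gains by switching there.

(U, N)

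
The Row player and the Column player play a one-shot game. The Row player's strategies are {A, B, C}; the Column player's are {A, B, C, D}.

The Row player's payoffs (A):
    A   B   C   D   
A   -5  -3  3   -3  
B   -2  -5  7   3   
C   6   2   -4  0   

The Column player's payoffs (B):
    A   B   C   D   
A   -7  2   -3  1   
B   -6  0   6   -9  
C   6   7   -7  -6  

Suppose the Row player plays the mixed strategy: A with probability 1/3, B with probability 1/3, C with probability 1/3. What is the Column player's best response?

The Column player's best reply maximizes expected payoff against the mix.
A: (1/3)·(-7) + (1/3)·(-6) + (1/3)·6 = -7/3
B: (1/3)·2 + (1/3)·0 + (1/3)·7 = 3
C: (1/3)·(-3) + (1/3)·6 + (1/3)·(-7) = -4/3
D: (1/3)·1 + (1/3)·(-9) + (1/3)·(-6) = -14/3
Highest expected payoff is 3, from B.

B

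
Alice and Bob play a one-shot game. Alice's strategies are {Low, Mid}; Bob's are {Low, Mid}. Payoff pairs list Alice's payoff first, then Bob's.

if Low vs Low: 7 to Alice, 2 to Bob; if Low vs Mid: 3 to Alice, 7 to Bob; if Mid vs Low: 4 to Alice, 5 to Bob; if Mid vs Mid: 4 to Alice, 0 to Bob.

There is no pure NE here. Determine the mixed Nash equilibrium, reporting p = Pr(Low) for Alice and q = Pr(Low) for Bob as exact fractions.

p = 1/2, q = 1/4

In a mixed NE each player is indifferent between their pure strategies, so the opponent's mix sets the indifference.
Bob indifferent between Low and Mid: p·2 + (1−p)·5 = p·7 + (1−p)·0 ⟹ 5 + (-3)p = 0 + 7p ⟹ p = 1/2.
Alice indifferent between Low and Mid: q·7 + (1−q)·3 = q·4 + (1−q)·4 ⟹ 3 + 4q = 4 + 0q ⟹ q = 1/4.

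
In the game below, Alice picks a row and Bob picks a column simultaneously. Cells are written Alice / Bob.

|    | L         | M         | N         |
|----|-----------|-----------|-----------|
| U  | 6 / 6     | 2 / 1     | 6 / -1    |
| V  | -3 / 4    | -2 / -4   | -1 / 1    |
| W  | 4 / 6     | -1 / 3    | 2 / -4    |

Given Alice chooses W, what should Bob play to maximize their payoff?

With Alice fixed at W, Bob's payoffs are: L → 6, M → 3, N → -4.
The maximum is 6, achieved by L.

L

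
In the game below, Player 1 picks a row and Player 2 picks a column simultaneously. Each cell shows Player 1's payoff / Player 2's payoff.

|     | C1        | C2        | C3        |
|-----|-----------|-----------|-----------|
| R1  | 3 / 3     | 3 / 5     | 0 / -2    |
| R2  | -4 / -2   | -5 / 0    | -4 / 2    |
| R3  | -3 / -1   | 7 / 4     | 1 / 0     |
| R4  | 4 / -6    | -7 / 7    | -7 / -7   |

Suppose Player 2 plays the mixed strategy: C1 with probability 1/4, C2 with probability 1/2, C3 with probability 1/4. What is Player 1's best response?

Compute Player 1's expected payoff from each pure strategy against the given mix.
R1: (1/4)·3 + (1/2)·3 + (1/4)·0 = 9/4
R2: (1/4)·(-4) + (1/2)·(-5) + (1/4)·(-4) = -9/2
R3: (1/4)·(-3) + (1/2)·7 + (1/4)·1 = 3
R4: (1/4)·4 + (1/2)·(-7) + (1/4)·(-7) = -17/4
Highest expected payoff is 3, from R3.

R3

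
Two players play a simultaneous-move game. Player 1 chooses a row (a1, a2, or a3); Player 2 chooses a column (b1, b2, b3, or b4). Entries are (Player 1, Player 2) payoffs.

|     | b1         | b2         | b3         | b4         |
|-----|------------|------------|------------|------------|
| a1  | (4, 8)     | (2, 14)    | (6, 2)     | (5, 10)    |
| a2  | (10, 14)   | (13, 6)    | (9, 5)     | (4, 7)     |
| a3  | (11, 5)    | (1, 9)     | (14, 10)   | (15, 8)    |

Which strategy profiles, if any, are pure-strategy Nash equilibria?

A profile is a Nash equilibrium when each player is best-responding to the other.
Player 1's best responses — vs b1: a3 (payoff 11); vs b2: a2 (payoff 13); vs b3: a3 (payoff 14); vs b4: a3 (payoff 15).
Player 2's best responses — vs a1: b2 (payoff 14); vs a2: b1 (payoff 14); vs a3: b3 (payoff 10).
The only mutual best response is (a3, b3); neither player gains by switching there.

(a3, b3)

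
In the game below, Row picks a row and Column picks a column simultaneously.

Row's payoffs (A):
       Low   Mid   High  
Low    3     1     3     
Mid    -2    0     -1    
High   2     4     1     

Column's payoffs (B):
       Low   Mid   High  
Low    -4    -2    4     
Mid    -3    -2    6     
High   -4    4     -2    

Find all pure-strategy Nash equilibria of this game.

(Low, High) and (High, Mid)

Check mutual best responses: a cell is a NE iff neither player can gain by unilaterally deviating.
Row's best responses — vs Low: Low (payoff 3); vs Mid: High (payoff 4); vs High: Low (payoff 3).
Column's best responses — vs Low: High (payoff 4); vs Mid: High (payoff 6); vs High: Mid (payoff 4).
Mutual best responses occur at (Low, High) and (High, Mid); at each, neither player gains by switching.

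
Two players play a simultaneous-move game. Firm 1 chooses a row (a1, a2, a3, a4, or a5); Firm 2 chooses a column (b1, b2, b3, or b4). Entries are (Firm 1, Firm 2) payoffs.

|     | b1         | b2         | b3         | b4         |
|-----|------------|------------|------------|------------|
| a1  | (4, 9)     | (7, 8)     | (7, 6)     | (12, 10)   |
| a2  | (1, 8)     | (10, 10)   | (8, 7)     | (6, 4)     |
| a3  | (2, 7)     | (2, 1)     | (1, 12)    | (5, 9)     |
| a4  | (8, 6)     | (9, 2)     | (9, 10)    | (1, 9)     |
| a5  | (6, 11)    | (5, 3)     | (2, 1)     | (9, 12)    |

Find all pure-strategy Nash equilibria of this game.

(a1, b4), (a2, b2), and (a4, b3)

Check mutual best responses: a cell is a NE iff neither player can gain by unilaterally deviating.
Firm 1's best responses — vs b1: a4 (payoff 8); vs b2: a2 (payoff 10); vs b3: a4 (payoff 9); vs b4: a1 (payoff 12).
Firm 2's best responses — vs a1: b4 (payoff 10); vs a2: b2 (payoff 10); vs a3: b3 (payoff 12); vs a4: b3 (payoff 10); vs a5: b4 (payoff 12).
Mutual best responses occur at (a1, b4), (a2, b2), and (a4, b3); at each, neither player gains by switching.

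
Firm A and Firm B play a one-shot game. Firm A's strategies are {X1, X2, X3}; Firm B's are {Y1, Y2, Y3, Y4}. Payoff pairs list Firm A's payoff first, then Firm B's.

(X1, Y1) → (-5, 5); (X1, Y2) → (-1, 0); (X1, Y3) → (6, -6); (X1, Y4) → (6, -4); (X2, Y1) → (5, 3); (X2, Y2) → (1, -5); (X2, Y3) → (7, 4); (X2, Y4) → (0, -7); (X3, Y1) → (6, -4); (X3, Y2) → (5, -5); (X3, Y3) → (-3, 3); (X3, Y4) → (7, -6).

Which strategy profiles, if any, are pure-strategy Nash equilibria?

(X2, Y3)

Check mutual best responses: a cell is a NE iff neither player can gain by unilaterally deviating.
Firm A's best responses — vs Y1: X3 (payoff 6); vs Y2: X3 (payoff 5); vs Y3: X2 (payoff 7); vs Y4: X3 (payoff 7).
Firm B's best responses — vs X1: Y1 (payoff 5); vs X2: Y3 (payoff 4); vs X3: Y3 (payoff 3).
The only mutual best response is (X2, Y3); neither player gains by switching there.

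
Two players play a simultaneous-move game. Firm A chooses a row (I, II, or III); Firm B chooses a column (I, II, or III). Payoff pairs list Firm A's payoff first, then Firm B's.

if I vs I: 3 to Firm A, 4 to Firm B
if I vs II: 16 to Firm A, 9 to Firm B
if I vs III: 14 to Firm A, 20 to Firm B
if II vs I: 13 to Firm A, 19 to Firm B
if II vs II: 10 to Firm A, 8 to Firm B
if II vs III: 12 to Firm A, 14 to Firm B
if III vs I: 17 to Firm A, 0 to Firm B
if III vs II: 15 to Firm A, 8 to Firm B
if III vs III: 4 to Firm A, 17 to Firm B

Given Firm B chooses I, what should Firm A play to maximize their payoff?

III

With Firm B fixed at I, Firm A's payoffs are: I → 3, II → 13, III → 17.
The maximum is 17, achieved by III.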